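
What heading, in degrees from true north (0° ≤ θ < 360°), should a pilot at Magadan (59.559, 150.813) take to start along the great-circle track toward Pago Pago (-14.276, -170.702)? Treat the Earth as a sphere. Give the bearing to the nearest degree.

142°

Δλ = -170.702 − 150.813 = -321.515°; wrapped into (−180°, 180°]: 38.485°.
θ = atan2( sin Δλ · cos φ₂ , cos φ₁ · sin φ₂ − sin φ₁ · cos φ₂ · cos Δλ )
  = atan2(0.60309, -0.77896) = 142.252° → normalised to [0°, 360°): 142.252°.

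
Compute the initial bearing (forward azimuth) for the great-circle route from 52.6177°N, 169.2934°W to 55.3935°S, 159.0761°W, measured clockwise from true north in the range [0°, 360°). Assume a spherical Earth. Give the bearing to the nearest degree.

174°

Δλ = -159.0761 − -169.2934 = 10.2173°.
θ = atan2( sin Δλ · cos φ₂ , cos φ₁ · sin φ₂ − sin φ₁ · cos φ₂ · cos Δλ )
  = atan2(0.10074, -0.94384) = 173.908° → normalised to [0°, 360°): 173.908°.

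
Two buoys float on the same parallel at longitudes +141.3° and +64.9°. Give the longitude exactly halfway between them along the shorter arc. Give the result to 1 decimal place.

Signed shortest Δλ from +141.3° to +64.9° is -76.4°.
Midpoint longitude = +141.3° + (-76.4°)/2 = +141.3° − 38.2° = +103.1°.

+103.1°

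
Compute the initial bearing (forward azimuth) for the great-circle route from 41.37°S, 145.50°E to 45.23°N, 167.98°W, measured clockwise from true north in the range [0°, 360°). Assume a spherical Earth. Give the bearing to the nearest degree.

Δλ = -167.98 − 145.50 = -313.48°; wrapped into (−180°, 180°]: 46.52°.
θ = atan2( sin Δλ · cos φ₂ , cos φ₁ · sin φ₂ − sin φ₁ · cos φ₂ · cos Δλ )
  = atan2(0.51102, 0.85306) = 30.924° → normalised to [0°, 360°): 30.924°.

31°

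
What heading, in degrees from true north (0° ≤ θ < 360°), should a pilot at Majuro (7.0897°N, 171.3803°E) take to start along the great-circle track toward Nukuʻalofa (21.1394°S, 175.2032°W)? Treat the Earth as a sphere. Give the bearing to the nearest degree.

155°

Δλ = -175.2032 − 171.3803 = -346.5835°; wrapped into (−180°, 180°]: 13.4165°.
θ = atan2( sin Δλ · cos φ₂ , cos φ₁ · sin φ₂ − sin φ₁ · cos φ₂ · cos Δλ )
  = atan2(0.21641, -0.46986) = 155.269° → normalised to [0°, 360°): 155.269°.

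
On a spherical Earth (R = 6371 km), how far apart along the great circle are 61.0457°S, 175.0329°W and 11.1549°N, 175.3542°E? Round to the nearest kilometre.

8073 km

Δλ = 175.3542 − -175.0329 = 350.3871°; wrapped into (−180°, 180°]: -9.6129°.
Δφ = 11.1549 − -61.0457 = 72.2006°.
a = sin²(Δφ/2) + cos φ₁ · cos φ₂ · sin²(Δλ/2) = 0.350492.
c = 2·atan2(√a, √(1−a)) = 1.26713 rad → d = 6371·c ≈ 8072.92 km.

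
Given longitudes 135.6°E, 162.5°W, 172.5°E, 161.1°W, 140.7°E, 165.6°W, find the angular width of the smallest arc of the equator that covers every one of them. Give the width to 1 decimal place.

Sort the longitudes: -165.6°, -162.5°, -161.1°, +135.6°, +140.7°, +172.5°.
Eastward gaps between consecutive values (wrapping around): 3.1°, 1.4°, 296.7°, 5.1°, 31.8°, 21.9°.
Largest gap = 296.7° ⇒ minimal covering band is its complement: 360° − 296.7° = 63.3°.
Band runs from +135.6° eastward to -161.1°, crossing the antimeridian.

63.3°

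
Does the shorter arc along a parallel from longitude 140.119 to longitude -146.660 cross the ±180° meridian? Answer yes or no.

Yes

Naïve |-146.660 − 140.119| = 286.779° > 180°, so the shorter arc goes the other way round — across 180°.
Signed shortest Δλ = ((-146.660 − 140.119 + 180) mod 360) − 180 = 73.221°.
Going east by 73.221° from +140.119° passes through 180° before reaching -146.660°.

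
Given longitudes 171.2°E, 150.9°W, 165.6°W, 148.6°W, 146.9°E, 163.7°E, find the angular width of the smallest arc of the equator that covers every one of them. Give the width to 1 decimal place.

Sort the longitudes: -165.6°, -150.9°, -148.6°, +146.9°, +163.7°, +171.2°.
Eastward gaps between consecutive values (wrapping around): 14.7°, 2.3°, 295.5°, 16.8°, 7.5°, 23.2°.
Largest gap = 295.5° ⇒ minimal covering band is its complement: 360° − 295.5° = 64.5°.
Band runs from +146.9° eastward to -148.6°, crossing the antimeridian.

64.5°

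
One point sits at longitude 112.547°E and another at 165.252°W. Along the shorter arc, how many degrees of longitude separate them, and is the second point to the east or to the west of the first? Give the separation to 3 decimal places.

Raw difference: -165.252 − 112.547 = -277.799°.
Normalise into (−180°, 180°]: -277.799° + 360° = 82.201°.
Positive ⇒ the second point lies to the east; separation 82.201°.

82.201° east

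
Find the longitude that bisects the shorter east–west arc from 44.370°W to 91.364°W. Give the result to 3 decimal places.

Signed shortest Δλ from -44.370° to -91.364° is -46.994°.
Midpoint longitude = -44.370° + (-46.994°)/2 = -44.370° − 23.497° = -67.867°.

67.867°W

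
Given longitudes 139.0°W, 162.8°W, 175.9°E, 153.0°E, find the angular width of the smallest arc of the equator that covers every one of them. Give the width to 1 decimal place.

Sort the longitudes: -162.8°, -139.0°, +153.0°, +175.9°.
Eastward gaps between consecutive values (wrapping around): 23.8°, 292.0°, 22.9°, 21.3°.
Largest gap = 292.0° ⇒ minimal covering band is its complement: 360° − 292.0° = 68.0°.
Band runs from +153.0° eastward to -139.0°, crossing the antimeridian.

68.0°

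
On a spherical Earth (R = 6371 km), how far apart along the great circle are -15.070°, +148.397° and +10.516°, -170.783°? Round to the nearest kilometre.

Δλ = -170.783 − 148.397 = -319.180°; wrapped into (−180°, 180°]: 40.820°.
Δφ = 10.516 − -15.070 = 25.586°.
a = sin²(Δφ/2) + cos φ₁ · cos φ₂ · sin²(Δλ/2) = 0.164493.
c = 2·atan2(√a, √(1−a)) = 0.83522 rad → d = 6371·c ≈ 5321.18 km.

5321 km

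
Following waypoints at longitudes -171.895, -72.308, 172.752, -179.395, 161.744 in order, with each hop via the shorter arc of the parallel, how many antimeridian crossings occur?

3

Leg 1: -171.895° → -72.308°, shortest Δλ = 99.587° (east) — does not cross 180°.
Leg 2: -72.308° → +172.752°, shortest Δλ = -114.94° (west) — crosses 180°.
Leg 3: +172.752° → -179.395°, shortest Δλ = 7.853° (east) — crosses 180°.
Leg 4: -179.395° → +161.744°, shortest Δλ = -18.861° (west) — crosses 180°.
Total crossings: 3.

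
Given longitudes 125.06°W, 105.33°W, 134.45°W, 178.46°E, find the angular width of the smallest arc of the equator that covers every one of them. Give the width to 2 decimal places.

76.21°

Sort the longitudes: -134.45°, -125.06°, -105.33°, +178.46°.
Eastward gaps between consecutive values (wrapping around): 9.39°, 19.73°, 283.79°, 47.09°.
Largest gap = 283.79° ⇒ minimal covering band is its complement: 360° − 283.79° = 76.21°.
Band runs from +178.46° eastward to -105.33°, crossing the antimeridian.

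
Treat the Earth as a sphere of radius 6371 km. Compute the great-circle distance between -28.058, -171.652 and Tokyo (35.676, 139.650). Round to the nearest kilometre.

8732 km

Δλ = 139.650 − -171.652 = 311.302°; wrapped into (−180°, 180°]: -48.698°.
Δφ = 35.676 − -28.058 = 63.734°.
a = sin²(Δφ/2) + cos φ₁ · cos φ₂ · sin²(Δλ/2) = 0.400586.
c = 2·atan2(√a, √(1−a)) = 1.37063 rad → d = 6371·c ≈ 8732.31 km.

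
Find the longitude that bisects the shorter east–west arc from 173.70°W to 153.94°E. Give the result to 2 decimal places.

170.12°E

Signed shortest Δλ from -173.70° to +153.94° is -32.36°.
Midpoint longitude = -173.70° + (-32.36°)/2 = -173.70° − 16.18° = -189.88°.
Normalise into (−180°, 180°]: +170.12°.
(The naïve average (-173.70 + +153.94)/2 = -9.88° is on the wrong side of the globe.)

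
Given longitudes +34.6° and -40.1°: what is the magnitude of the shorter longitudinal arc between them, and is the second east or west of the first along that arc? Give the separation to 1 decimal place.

Raw difference: -40.1 − 34.6 = -74.7°.
Normalise into (−180°, 180°]: -74.7° stays -74.7°.
Negative ⇒ the second point lies to the west; separation 74.7°.

74.7° west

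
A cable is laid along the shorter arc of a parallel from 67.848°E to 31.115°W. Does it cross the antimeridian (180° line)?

Signed shortest Δλ = ((-31.115 − 67.848 + 180) mod 360) − 180 = -98.963°.
Going west by 98.963° from +67.848° reaches -31.115° without touching 180°.

No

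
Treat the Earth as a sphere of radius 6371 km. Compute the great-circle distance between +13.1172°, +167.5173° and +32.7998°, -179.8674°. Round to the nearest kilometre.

Δλ = -179.8674 − 167.5173 = -347.3847°; wrapped into (−180°, 180°]: 12.6153°.
Δφ = 32.7998 − 13.1172 = 19.6826°.
a = sin²(Δφ/2) + cos φ₁ · cos φ₂ · sin²(Δλ/2) = 0.039095.
c = 2·atan2(√a, √(1−a)) = 0.39807 rad → d = 6371·c ≈ 2536.12 km.

2536 km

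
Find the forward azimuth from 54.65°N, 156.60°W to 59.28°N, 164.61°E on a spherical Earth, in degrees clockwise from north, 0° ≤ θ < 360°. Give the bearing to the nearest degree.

298°

Δλ = 164.61 − -156.60 = 321.21°; wrapped into (−180°, 180°]: -38.79°.
θ = atan2( sin Δλ · cos φ₂ , cos φ₁ · sin φ₂ − sin φ₁ · cos φ₂ · cos Δλ )
  = atan2(-0.32003, 0.17262) = -61.658° → normalised to [0°, 360°): 298.342°.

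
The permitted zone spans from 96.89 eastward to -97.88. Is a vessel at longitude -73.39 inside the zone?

Band width going east from +96.89° to -97.88°: ((-97.88 − 96.89) mod 360) = 165.23°.
Offset of -73.39° east of the west edge: ((-73.39 − 96.89) mod 360) = 189.72°.
189.72° > 165.23° ⇒ outside.

No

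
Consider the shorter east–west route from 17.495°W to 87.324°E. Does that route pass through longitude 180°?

Signed shortest Δλ = ((87.324 − -17.495 + 180) mod 360) − 180 = 104.819°.
Going east by 104.819° from -17.495° reaches +87.324° without touching 180°.

No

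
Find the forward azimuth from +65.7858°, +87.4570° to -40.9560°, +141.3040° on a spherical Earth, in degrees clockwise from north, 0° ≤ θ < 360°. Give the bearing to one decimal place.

Δλ = 141.3040 − 87.4570 = 53.8470°.
θ = atan2( sin Δλ · cos φ₂ , cos φ₁ · sin φ₂ − sin φ₁ · cos φ₂ · cos Δλ )
  = atan2(0.60979, -0.67518) = 137.913° → normalised to [0°, 360°): 137.913°.

137.9°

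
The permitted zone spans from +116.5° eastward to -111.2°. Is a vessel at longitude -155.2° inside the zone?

Band width going east from +116.5° to -111.2°: ((-111.2 − 116.5) mod 360) = 132.3°.
Offset of -155.2° east of the west edge: ((-155.2 − 116.5) mod 360) = 88.3°.
88.3° ≤ 132.3° ⇒ inside.

Yes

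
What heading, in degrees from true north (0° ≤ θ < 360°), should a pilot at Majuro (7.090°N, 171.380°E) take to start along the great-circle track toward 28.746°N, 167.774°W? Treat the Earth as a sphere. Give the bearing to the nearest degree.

Δλ = -167.774 − 171.380 = -339.154°; wrapped into (−180°, 180°]: 20.846°.
θ = atan2( sin Δλ · cos φ₂ , cos φ₁ · sin φ₂ − sin φ₁ · cos φ₂ · cos Δλ )
  = atan2(0.31200, 0.37612) = 39.677° → normalised to [0°, 360°): 39.677°.

40°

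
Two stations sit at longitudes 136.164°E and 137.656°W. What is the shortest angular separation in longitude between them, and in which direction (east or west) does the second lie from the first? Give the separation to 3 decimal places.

Raw difference: -137.656 − 136.164 = -273.82°.
Normalise into (−180°, 180°]: -273.82° + 360° = 86.18°.
Positive ⇒ the second point lies to the east; separation 86.180°.

86.180° east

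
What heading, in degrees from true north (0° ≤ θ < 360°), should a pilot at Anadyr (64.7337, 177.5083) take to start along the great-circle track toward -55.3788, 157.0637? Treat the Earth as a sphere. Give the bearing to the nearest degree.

Δλ = 157.0637 − 177.5083 = -20.4446°.
θ = atan2( sin Δλ · cos φ₂ , cos φ₁ · sin φ₂ − sin φ₁ · cos φ₂ · cos Δλ )
  = atan2(-0.19846, -0.83268) = -166.595° → normalised to [0°, 360°): 193.405°.

193°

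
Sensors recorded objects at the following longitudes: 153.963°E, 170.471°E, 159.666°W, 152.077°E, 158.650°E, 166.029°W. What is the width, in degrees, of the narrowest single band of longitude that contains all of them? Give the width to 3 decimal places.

Sort the longitudes: -166.029°, -159.666°, +152.077°, +153.963°, +158.650°, +170.471°.
Eastward gaps between consecutive values (wrapping around): 6.363°, 311.743°, 1.886°, 4.687°, 11.821°, 23.500°.
Largest gap = 311.743° ⇒ minimal covering band is its complement: 360° − 311.743° = 48.257°.
Band runs from +152.077° eastward to -159.666°, crossing the antimeridian.

48.257°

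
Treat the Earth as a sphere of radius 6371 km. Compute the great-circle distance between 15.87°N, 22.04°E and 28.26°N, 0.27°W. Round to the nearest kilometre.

Δλ = -0.27 − 22.04 = -22.31°.
Δφ = 28.26 − 15.87 = 12.39°.
a = sin²(Δφ/2) + cos φ₁ · cos φ₂ · sin²(Δλ/2) = 0.043356.
c = 2·atan2(√a, √(1−a)) = 0.41951 rad → d = 6371·c ≈ 2672.70 km.

2673 km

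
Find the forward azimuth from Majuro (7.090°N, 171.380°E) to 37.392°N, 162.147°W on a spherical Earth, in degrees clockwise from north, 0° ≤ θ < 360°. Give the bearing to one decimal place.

Δλ = -162.147 − 171.380 = -333.527°; wrapped into (−180°, 180°]: 26.473°.
θ = atan2( sin Δλ · cos φ₂ , cos φ₁ · sin φ₂ − sin φ₁ · cos φ₂ · cos Δλ )
  = atan2(0.35417, 0.51484) = 34.525° → normalised to [0°, 360°): 34.525°.

34.5°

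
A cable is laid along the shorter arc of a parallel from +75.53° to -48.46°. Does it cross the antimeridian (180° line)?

No

Signed shortest Δλ = ((-48.46 − 75.53 + 180) mod 360) − 180 = -123.99°.
Going west by 123.99° from +75.53° reaches -48.46° without touching 180°.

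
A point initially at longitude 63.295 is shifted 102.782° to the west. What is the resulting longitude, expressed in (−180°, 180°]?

-39.487°

Start at +63.295°; shift −102.782° → -39.487°.
-39.487° already lies in (−180°, 180°].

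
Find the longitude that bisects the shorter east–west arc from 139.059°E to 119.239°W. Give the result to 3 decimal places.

170.090°W

Signed shortest Δλ from +139.059° to -119.239° is +101.702°.
Midpoint longitude = +139.059° + (+101.702°)/2 = +139.059° + 50.851° = +189.910°.
Normalise into (−180°, 180°]: -170.090°.
(The naïve average (+139.059 + -119.239)/2 = 9.91° is on the wrong side of the globe.)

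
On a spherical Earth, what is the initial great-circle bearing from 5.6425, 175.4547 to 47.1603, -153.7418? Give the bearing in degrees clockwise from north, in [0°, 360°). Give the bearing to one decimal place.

Δλ = -153.7418 − 175.4547 = -329.1965°; wrapped into (−180°, 180°]: 30.8035°.
θ = atan2( sin Δλ · cos φ₂ , cos φ₁ · sin φ₂ − sin φ₁ · cos φ₂ · cos Δλ )
  = atan2(0.34820, 0.67228) = 27.381° → normalised to [0°, 360°): 27.381°.

27.4°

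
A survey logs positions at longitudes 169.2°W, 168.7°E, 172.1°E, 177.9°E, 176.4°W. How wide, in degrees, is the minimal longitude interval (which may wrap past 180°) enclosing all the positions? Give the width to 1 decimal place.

22.1°

Sort the longitudes: -176.4°, -169.2°, +168.7°, +172.1°, +177.9°.
Eastward gaps between consecutive values (wrapping around): 7.2°, 337.9°, 3.4°, 5.8°, 5.7°.
Largest gap = 337.9° ⇒ minimal covering band is its complement: 360° − 337.9° = 22.1°.
Band runs from +168.7° eastward to -169.2°, crossing the antimeridian.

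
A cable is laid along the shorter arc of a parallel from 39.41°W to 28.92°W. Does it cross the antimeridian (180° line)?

No

Signed shortest Δλ = ((-28.92 − -39.41 + 180) mod 360) − 180 = 10.49°.
Going east by 10.49° from -39.41° reaches -28.92° without touching 180°.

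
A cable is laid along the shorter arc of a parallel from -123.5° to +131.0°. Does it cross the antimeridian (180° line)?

Naïve |131.0 − -123.5| = 254.5° > 180°, so the shorter arc goes the other way round — across 180°.
Signed shortest Δλ = ((131.0 − -123.5 + 180) mod 360) − 180 = -105.5°.
Going west by 105.5° from -123.5° passes through 180° before reaching +131.0°.

Yes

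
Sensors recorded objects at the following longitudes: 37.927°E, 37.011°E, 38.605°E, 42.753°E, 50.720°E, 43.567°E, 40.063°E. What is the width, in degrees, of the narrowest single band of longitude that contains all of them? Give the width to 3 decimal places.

Sort the longitudes: +37.011°, +37.927°, +38.605°, +40.063°, +42.753°, +43.567°, +50.720°.
Eastward gaps between consecutive values (wrapping around): 0.916°, 0.678°, 1.458°, 2.690°, 0.814°, 7.153°, 346.291°.
Largest gap = 346.291° ⇒ minimal covering band is its complement: 360° − 346.291° = 13.709°.
Band runs from +37.011° eastward to +50.720°.

13.709°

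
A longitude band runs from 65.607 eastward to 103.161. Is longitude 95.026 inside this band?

Yes

Band width going east from +65.607° to +103.161°: ((103.161 − 65.607) mod 360) = 37.554°.
Offset of +95.026° east of the west edge: ((95.026 − 65.607) mod 360) = 29.419°.
29.419° ≤ 37.554° ⇒ inside.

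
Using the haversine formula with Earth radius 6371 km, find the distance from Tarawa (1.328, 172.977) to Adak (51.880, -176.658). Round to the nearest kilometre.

Δλ = -176.658 − 172.977 = -349.635°; wrapped into (−180°, 180°]: 10.365°.
Δφ = 51.880 − 1.328 = 50.552°.
a = sin²(Δφ/2) + cos φ₁ · cos φ₂ · sin²(Δλ/2) = 0.187347.
c = 2·atan2(√a, √(1−a)) = 0.89527 rad → d = 6371·c ≈ 5703.78 km.

5704 km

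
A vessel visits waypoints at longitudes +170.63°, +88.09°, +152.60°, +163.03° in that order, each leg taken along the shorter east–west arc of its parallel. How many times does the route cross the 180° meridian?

0

Leg 1: +170.63° → +88.09°, shortest Δλ = -82.54° (west) — does not cross 180°.
Leg 2: +88.09° → +152.60°, shortest Δλ = 64.51° (east) — does not cross 180°.
Leg 3: +152.60° → +163.03°, shortest Δλ = 10.43° (east) — does not cross 180°.
Total crossings: 0.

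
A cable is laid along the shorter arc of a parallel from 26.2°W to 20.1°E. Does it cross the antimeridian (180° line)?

No

Signed shortest Δλ = ((20.1 − -26.2 + 180) mod 360) − 180 = 46.3°.
Going east by 46.3° from -26.2° reaches +20.1° without touching 180°.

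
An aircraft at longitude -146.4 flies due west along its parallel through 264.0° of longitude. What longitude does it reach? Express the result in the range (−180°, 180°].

-50.4°

Start at -146.4°; shift −264.0° → -410.4°.
-410.4° lies outside (−180°, 180°]; add 360° → -50.4°.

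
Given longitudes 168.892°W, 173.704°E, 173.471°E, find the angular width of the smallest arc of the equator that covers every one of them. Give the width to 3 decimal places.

Sort the longitudes: -168.892°, +173.471°, +173.704°.
Eastward gaps between consecutive values (wrapping around): 342.363°, 0.233°, 17.404°.
Largest gap = 342.363° ⇒ minimal covering band is its complement: 360° − 342.363° = 17.637°.
Band runs from +173.471° eastward to -168.892°, crossing the antimeridian.

17.637°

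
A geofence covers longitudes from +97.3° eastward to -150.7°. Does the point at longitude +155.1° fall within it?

Yes

Band width going east from +97.3° to -150.7°: ((-150.7 − 97.3) mod 360) = 112.0°.
Offset of +155.1° east of the west edge: ((155.1 − 97.3) mod 360) = 57.8°.
57.8° ≤ 112.0° ⇒ inside.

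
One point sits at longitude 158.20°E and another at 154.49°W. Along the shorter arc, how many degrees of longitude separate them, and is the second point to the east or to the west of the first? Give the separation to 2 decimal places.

Raw difference: -154.49 − 158.20 = -312.69°.
Normalise into (−180°, 180°]: -312.69° + 360° = 47.31°.
Positive ⇒ the second point lies to the east; separation 47.31°.

47.31° east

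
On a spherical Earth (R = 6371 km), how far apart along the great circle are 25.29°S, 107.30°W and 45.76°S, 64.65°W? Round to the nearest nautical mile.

Δλ = -64.65 − -107.30 = 42.65°.
Δφ = -45.76 − -25.29 = -20.47°.
a = sin²(Δφ/2) + cos φ₁ · cos φ₂ · sin²(Δλ/2) = 0.114994.
c = 2·atan2(√a, √(1−a)) = 0.69193 rad → d = 6371·c ≈ 4408.32 km ≈ 2380.30 nmi.

2380 nmi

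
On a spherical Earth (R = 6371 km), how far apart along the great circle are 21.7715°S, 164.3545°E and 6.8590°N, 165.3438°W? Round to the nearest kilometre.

4588 km

Δλ = -165.3438 − 164.3545 = -329.6983°; wrapped into (−180°, 180°]: 30.3017°.
Δφ = 6.8590 − -21.7715 = 28.6305°.
a = sin²(Δφ/2) + cos φ₁ · cos φ₂ · sin²(Δλ/2) = 0.124119.
c = 2·atan2(√a, √(1−a)) = 0.72007 rad → d = 6371·c ≈ 4587.55 km.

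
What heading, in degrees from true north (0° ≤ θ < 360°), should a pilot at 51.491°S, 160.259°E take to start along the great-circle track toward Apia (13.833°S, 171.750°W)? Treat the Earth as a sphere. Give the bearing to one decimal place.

Δλ = -171.750 − 160.259 = -332.009°; wrapped into (−180°, 180°]: 27.991°.
θ = atan2( sin Δλ · cos φ₂ , cos φ₁ · sin φ₂ − sin φ₁ · cos φ₂ · cos Δλ )
  = atan2(0.45572, 0.52206) = 41.118° → normalised to [0°, 360°): 41.118°.

41.1°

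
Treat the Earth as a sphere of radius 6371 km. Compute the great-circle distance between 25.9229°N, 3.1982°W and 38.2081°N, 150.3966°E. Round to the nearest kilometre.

12371 km

Δλ = 150.3966 − -3.1982 = 153.5948°.
Δφ = 38.2081 − 25.9229 = 12.2852°.
a = sin²(Δφ/2) + cos φ₁ · cos φ₂ · sin²(Δλ/2) = 0.681293.
c = 2·atan2(√a, √(1−a)) = 1.94184 rad → d = 6371·c ≈ 12371.44 km.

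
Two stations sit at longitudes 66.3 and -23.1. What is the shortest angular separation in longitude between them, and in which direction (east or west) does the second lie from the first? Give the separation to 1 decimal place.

Raw difference: -23.1 − 66.3 = -89.4°.
Normalise into (−180°, 180°]: -89.4° stays -89.4°.
Negative ⇒ the second point lies to the west; separation 89.4°.

89.4° west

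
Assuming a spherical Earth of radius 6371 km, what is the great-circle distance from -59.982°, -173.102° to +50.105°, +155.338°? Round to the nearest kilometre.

Δλ = 155.338 − -173.102 = 328.440°; wrapped into (−180°, 180°]: -31.560°.
Δφ = 50.105 − -59.982 = 110.087°.
a = sin²(Δφ/2) + cos φ₁ · cos φ₂ · sin²(Δλ/2) = 0.695453.
c = 2·atan2(√a, √(1−a)) = 1.97241 rad → d = 6371·c ≈ 12566.23 km.

12566 km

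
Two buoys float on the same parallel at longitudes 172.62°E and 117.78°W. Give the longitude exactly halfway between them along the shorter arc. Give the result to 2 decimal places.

152.58°W

Signed shortest Δλ from +172.62° to -117.78° is +69.60°.
Midpoint longitude = +172.62° + (+69.60°)/2 = +172.62° + 34.80° = +207.42°.
Normalise into (−180°, 180°]: -152.58°.
(The naïve average (+172.62 + -117.78)/2 = 27.42° is on the wrong side of the globe.)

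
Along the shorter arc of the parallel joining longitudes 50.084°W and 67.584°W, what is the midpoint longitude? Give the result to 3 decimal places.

Signed shortest Δλ from -50.084° to -67.584° is -17.500°.
Midpoint longitude = -50.084° + (-17.500°)/2 = -50.084° − 8.750° = -58.834°.

58.834°W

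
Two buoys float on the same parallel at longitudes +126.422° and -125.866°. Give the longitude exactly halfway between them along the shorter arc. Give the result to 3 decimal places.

Signed shortest Δλ from +126.422° to -125.866° is +107.712°.
Midpoint longitude = +126.422° + (+107.712°)/2 = +126.422° + 53.856° = +180.278°.
Normalise into (−180°, 180°]: -179.722°.
(The naïve average (+126.422 + -125.866)/2 = 0.278° is on the wrong side of the globe.)

-179.722°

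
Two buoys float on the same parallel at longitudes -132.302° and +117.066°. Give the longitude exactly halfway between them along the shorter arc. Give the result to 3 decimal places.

Signed shortest Δλ from -132.302° to +117.066° is -110.632°.
Midpoint longitude = -132.302° + (-110.632°)/2 = -132.302° − 55.316° = -187.618°.
Normalise into (−180°, 180°]: +172.382°.
(The naïve average (-132.302 + +117.066)/2 = -7.618° is on the wrong side of the globe.)

+172.382°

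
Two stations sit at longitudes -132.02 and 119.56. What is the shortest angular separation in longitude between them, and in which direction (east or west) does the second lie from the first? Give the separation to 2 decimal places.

Raw difference: 119.56 − -132.02 = 251.58°.
Normalise into (−180°, 180°]: 251.58° − 360° = -108.42°.
Negative ⇒ the second point lies to the west; separation 108.42°.

108.42° west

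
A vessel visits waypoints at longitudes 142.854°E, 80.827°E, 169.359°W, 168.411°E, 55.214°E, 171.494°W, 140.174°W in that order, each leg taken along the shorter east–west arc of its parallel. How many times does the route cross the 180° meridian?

Leg 1: +142.854° → +80.827°, shortest Δλ = -62.027° (west) — does not cross 180°.
Leg 2: +80.827° → -169.359°, shortest Δλ = 109.814° (east) — crosses 180°.
Leg 3: -169.359° → +168.411°, shortest Δλ = -22.23° (west) — crosses 180°.
Leg 4: +168.411° → +55.214°, shortest Δλ = -113.197° (west) — does not cross 180°.
Leg 5: +55.214° → -171.494°, shortest Δλ = 133.292° (east) — crosses 180°.
Leg 6: -171.494° → -140.174°, shortest Δλ = 31.32° (east) — does not cross 180°.
Total crossings: 3.

3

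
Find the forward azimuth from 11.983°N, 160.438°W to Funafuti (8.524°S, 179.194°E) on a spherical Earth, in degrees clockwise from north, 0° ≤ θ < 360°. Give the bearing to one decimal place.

225.6°

Δλ = 179.194 − -160.438 = 339.632°; wrapped into (−180°, 180°]: -20.368°.
θ = atan2( sin Δλ · cos φ₂ , cos φ₁ · sin φ₂ − sin φ₁ · cos φ₂ · cos Δλ )
  = atan2(-0.34420, -0.33748) = -134.435° → normalised to [0°, 360°): 225.565°.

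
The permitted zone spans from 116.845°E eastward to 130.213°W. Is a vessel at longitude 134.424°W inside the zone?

Band width going east from +116.845° to -130.213°: ((-130.213 − 116.845) mod 360) = 112.942°.
Offset of -134.424° east of the west edge: ((-134.424 − 116.845) mod 360) = 108.731°.
108.731° ≤ 112.942° ⇒ inside.

Yes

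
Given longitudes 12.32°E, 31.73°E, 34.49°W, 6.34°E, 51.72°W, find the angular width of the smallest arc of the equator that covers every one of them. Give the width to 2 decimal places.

Sort the longitudes: -51.72°, -34.49°, +6.34°, +12.32°, +31.73°.
Eastward gaps between consecutive values (wrapping around): 17.23°, 40.83°, 5.98°, 19.41°, 276.55°.
Largest gap = 276.55° ⇒ minimal covering band is its complement: 360° − 276.55° = 83.45°.
Band runs from -51.72° eastward to +31.73°.

83.45°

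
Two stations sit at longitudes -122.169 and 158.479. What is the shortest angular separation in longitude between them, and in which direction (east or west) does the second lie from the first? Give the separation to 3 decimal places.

Raw difference: 158.479 − -122.169 = 280.648°.
Normalise into (−180°, 180°]: 280.648° − 360° = -79.352°.
Negative ⇒ the second point lies to the west; separation 79.352°.

79.352° west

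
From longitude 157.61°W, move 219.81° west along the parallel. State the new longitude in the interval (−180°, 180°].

17.42°W

Start at -157.61°; shift −219.81° → -377.42°.
-377.42° lies outside (−180°, 180°]; add 360° → -17.42°.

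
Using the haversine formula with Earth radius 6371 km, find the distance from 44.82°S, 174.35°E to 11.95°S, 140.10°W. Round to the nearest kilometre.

Δλ = -140.10 − 174.35 = -314.45°; wrapped into (−180°, 180°]: 45.55°.
Δφ = -11.95 − -44.82 = 32.87°.
a = sin²(Δφ/2) + cos φ₁ · cos φ₂ · sin²(Δλ/2) = 0.184041.
c = 2·atan2(√a, √(1−a)) = 0.88677 rad → d = 6371·c ≈ 5649.62 km.

5650 km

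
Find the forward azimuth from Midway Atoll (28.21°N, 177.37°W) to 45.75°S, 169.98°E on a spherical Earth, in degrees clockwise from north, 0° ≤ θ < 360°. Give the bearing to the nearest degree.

Δλ = 169.98 − -177.37 = 347.35°; wrapped into (−180°, 180°]: -12.65°.
θ = atan2( sin Δλ · cos φ₂ , cos φ₁ · sin φ₂ − sin φ₁ · cos φ₂ · cos Δλ )
  = atan2(-0.15281, -0.95306) = -170.891° → normalised to [0°, 360°): 189.109°.

189°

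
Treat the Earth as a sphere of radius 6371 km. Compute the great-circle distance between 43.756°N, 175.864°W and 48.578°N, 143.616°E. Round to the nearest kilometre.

3128 km

Δλ = 143.616 − -175.864 = 319.480°; wrapped into (−180°, 180°]: -40.520°.
Δφ = 48.578 − 43.756 = 4.822°.
a = sin²(Δφ/2) + cos φ₁ · cos φ₂ · sin²(Δλ/2) = 0.059071.
c = 2·atan2(√a, √(1−a)) = 0.49101 rad → d = 6371·c ≈ 3128.21 km.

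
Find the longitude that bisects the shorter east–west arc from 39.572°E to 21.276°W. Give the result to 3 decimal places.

9.148°E

Signed shortest Δλ from +39.572° to -21.276° is -60.848°.
Midpoint longitude = +39.572° + (-60.848°)/2 = +39.572° − 30.424° = +9.148°.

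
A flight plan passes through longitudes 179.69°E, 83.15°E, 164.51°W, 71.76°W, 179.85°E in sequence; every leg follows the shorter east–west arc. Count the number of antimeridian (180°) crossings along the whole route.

2

Leg 1: +179.69° → +83.15°, shortest Δλ = -96.54° (west) — does not cross 180°.
Leg 2: +83.15° → -164.51°, shortest Δλ = 112.34° (east) — crosses 180°.
Leg 3: -164.51° → -71.76°, shortest Δλ = 92.75° (east) — does not cross 180°.
Leg 4: -71.76° → +179.85°, shortest Δλ = -108.39° (west) — crosses 180°.
Total crossings: 2.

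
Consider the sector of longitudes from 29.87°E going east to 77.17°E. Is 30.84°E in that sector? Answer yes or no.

Band width going east from +29.87° to +77.17°: ((77.17 − 29.87) mod 360) = 47.30°.
Offset of +30.84° east of the west edge: ((30.84 − 29.87) mod 360) = 0.97°.
0.97° ≤ 47.30° ⇒ inside.

Yes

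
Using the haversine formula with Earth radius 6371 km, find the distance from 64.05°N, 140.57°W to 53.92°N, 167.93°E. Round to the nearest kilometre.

3056 km

Δλ = 167.93 − -140.57 = 308.50°; wrapped into (−180°, 180°]: -51.50°.
Δφ = 53.92 − 64.05 = -10.13°.
a = sin²(Δφ/2) + cos φ₁ · cos φ₂ · sin²(Δλ/2) = 0.056434.
c = 2·atan2(√a, √(1−a)) = 0.47970 rad → d = 6371·c ≈ 3056.18 km.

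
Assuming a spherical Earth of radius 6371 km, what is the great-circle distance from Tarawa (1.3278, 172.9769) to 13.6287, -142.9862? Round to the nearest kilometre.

5032 km

Δλ = -142.9862 − 172.9769 = -315.9631°; wrapped into (−180°, 180°]: 44.0369°.
Δφ = 13.6287 − 1.3278 = 12.3009°.
a = sin²(Δφ/2) + cos φ₁ · cos φ₂ · sin²(Δλ/2) = 0.148039.
c = 2·atan2(√a, √(1−a)) = 0.78989 rad → d = 6371·c ≈ 5032.39 km.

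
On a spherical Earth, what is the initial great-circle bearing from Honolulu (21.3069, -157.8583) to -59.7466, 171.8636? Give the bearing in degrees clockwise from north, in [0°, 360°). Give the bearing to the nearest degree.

Δλ = 171.8636 − -157.8583 = 329.7219°; wrapped into (−180°, 180°]: -30.2781°.
θ = atan2( sin Δλ · cos φ₂ , cos φ₁ · sin φ₂ − sin φ₁ · cos φ₂ · cos Δλ )
  = atan2(-0.25403, -0.96286) = -165.221° → normalised to [0°, 360°): 194.779°.

195°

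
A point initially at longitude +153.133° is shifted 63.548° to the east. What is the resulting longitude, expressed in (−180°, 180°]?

-143.319°

Start at +153.133°; shift +63.548° → +216.681°.
+216.681° lies outside (−180°, 180°]; subtract 360° → -143.319°.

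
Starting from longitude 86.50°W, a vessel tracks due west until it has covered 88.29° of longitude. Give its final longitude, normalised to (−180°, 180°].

174.79°W

Start at -86.50°; shift −88.29° → -174.79°.
-174.79° already lies in (−180°, 180°].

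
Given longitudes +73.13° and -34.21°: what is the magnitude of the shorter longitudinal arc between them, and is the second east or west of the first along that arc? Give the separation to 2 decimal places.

107.34° west

Raw difference: -34.21 − 73.13 = -107.34°.
Normalise into (−180°, 180°]: -107.34° stays -107.34°.
Negative ⇒ the second point lies to the west; separation 107.34°.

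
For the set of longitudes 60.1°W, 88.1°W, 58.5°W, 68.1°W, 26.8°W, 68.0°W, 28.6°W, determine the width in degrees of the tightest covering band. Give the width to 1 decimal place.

61.3°

Sort the longitudes: -88.1°, -68.1°, -68.0°, -60.1°, -58.5°, -28.6°, -26.8°.
Eastward gaps between consecutive values (wrapping around): 20.0°, 0.1°, 7.9°, 1.6°, 29.9°, 1.8°, 298.7°.
Largest gap = 298.7° ⇒ minimal covering band is its complement: 360° − 298.7° = 61.3°.
Band runs from -88.1° eastward to -26.8°.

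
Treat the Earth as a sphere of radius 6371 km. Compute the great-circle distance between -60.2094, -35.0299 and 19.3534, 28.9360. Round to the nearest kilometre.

10530 km

Δλ = 28.9360 − -35.0299 = 63.9659°.
Δφ = 19.3534 − -60.2094 = 79.5628°.
a = sin²(Δφ/2) + cos φ₁ · cos φ₂ · sin²(Δλ/2) = 0.540929.
c = 2·atan2(√a, √(1−a)) = 1.65275 rad → d = 6371·c ≈ 10529.65 km.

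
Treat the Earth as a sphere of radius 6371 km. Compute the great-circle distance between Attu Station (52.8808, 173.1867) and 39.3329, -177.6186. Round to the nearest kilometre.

1662 km

Δλ = -177.6186 − 173.1867 = -350.8053°; wrapped into (−180°, 180°]: 9.1947°.
Δφ = 39.3329 − 52.8808 = -13.5479°.
a = sin²(Δφ/2) + cos φ₁ · cos φ₂ · sin²(Δλ/2) = 0.016912.
c = 2·atan2(√a, √(1−a)) = 0.26083 rad → d = 6371·c ≈ 1661.73 km.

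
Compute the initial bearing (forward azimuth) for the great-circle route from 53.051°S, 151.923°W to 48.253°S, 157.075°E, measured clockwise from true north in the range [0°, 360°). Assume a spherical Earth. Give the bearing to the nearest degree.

Δλ = 157.075 − -151.923 = 308.998°; wrapped into (−180°, 180°]: -51.002°.
θ = atan2( sin Δλ · cos φ₂ , cos φ₁ · sin φ₂ − sin φ₁ · cos φ₂ · cos Δλ )
  = atan2(-0.51747, -0.11362) = -102.384° → normalised to [0°, 360°): 257.616°.

258°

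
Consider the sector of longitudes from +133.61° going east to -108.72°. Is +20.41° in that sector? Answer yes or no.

Band width going east from +133.61° to -108.72°: ((-108.72 − 133.61) mod 360) = 117.67°.
Offset of +20.41° east of the west edge: ((20.41 − 133.61) mod 360) = 246.80°.
246.80° > 117.67° ⇒ outside.

No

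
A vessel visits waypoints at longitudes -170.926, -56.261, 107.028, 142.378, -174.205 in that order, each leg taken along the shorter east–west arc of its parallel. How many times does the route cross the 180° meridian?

1

Leg 1: -170.926° → -56.261°, shortest Δλ = 114.665° (east) — does not cross 180°.
Leg 2: -56.261° → +107.028°, shortest Δλ = 163.289° (east) — does not cross 180°.
Leg 3: +107.028° → +142.378°, shortest Δλ = 35.35° (east) — does not cross 180°.
Leg 4: +142.378° → -174.205°, shortest Δλ = 43.417° (east) — crosses 180°.
Total crossings: 1.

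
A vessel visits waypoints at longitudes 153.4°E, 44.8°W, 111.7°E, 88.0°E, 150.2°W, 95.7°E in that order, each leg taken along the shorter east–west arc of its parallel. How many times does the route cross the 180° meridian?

3

Leg 1: +153.4° → -44.8°, shortest Δλ = 161.8° (east) — crosses 180°.
Leg 2: -44.8° → +111.7°, shortest Δλ = 156.5° (east) — does not cross 180°.
Leg 3: +111.7° → +88.0°, shortest Δλ = -23.7° (west) — does not cross 180°.
Leg 4: +88.0° → -150.2°, shortest Δλ = 121.8° (east) — crosses 180°.
Leg 5: -150.2° → +95.7°, shortest Δλ = -114.1° (west) — crosses 180°.
Total crossings: 3.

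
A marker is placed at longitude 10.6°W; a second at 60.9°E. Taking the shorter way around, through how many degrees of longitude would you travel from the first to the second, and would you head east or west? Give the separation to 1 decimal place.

Raw difference: 60.9 − -10.6 = 71.5°.
Normalise into (−180°, 180°]: 71.5° stays 71.5°.
Positive ⇒ the second point lies to the east; separation 71.5°.

71.5° east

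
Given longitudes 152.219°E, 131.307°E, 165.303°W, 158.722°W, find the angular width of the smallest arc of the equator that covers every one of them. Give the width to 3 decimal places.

69.971°

Sort the longitudes: -165.303°, -158.722°, +131.307°, +152.219°.
Eastward gaps between consecutive values (wrapping around): 6.581°, 290.029°, 20.912°, 42.478°.
Largest gap = 290.029° ⇒ minimal covering band is its complement: 360° − 290.029° = 69.971°.
Band runs from +131.307° eastward to -158.722°, crossing the antimeridian.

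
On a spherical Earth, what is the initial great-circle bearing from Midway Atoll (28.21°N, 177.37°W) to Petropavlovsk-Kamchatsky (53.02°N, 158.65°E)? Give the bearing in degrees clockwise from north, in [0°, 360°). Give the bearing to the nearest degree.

Δλ = 158.65 − -177.37 = 336.02°; wrapped into (−180°, 180°]: -23.98°.
θ = atan2( sin Δλ · cos φ₂ , cos φ₁ · sin φ₂ − sin φ₁ · cos φ₂ · cos Δλ )
  = atan2(-0.24447, 0.44415) = -28.830° → normalised to [0°, 360°): 331.170°.

331°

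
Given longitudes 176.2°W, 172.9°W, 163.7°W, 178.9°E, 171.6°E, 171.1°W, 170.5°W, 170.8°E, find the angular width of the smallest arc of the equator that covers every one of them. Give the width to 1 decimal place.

Sort the longitudes: -176.2°, -172.9°, -171.1°, -170.5°, -163.7°, +170.8°, +171.6°, +178.9°.
Eastward gaps between consecutive values (wrapping around): 3.3°, 1.8°, 0.6°, 6.8°, 334.5°, 0.8°, 7.3°, 4.9°.
Largest gap = 334.5° ⇒ minimal covering band is its complement: 360° − 334.5° = 25.5°.
Band runs from +170.8° eastward to -163.7°, crossing the antimeridian.

25.5°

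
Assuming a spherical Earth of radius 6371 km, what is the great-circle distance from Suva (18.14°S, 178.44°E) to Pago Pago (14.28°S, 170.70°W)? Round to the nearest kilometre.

1236 km

Δλ = -170.70 − 178.44 = -349.14°; wrapped into (−180°, 180°]: 10.86°.
Δφ = -14.28 − -18.14 = 3.86°.
a = sin²(Δφ/2) + cos φ₁ · cos φ₂ · sin²(Δλ/2) = 0.009381.
c = 2·atan2(√a, √(1−a)) = 0.19402 rad → d = 6371·c ≈ 1236.07 km.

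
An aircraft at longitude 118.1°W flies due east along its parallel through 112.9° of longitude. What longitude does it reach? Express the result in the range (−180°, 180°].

Start at -118.1°; shift +112.9° → -5.2°.
-5.2° already lies in (−180°, 180°].

5.2°W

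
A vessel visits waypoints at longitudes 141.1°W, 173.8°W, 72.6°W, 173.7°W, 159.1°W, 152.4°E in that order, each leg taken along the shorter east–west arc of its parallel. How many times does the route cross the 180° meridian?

Leg 1: -141.1° → -173.8°, shortest Δλ = -32.7° (west) — does not cross 180°.
Leg 2: -173.8° → -72.6°, shortest Δλ = 101.2° (east) — does not cross 180°.
Leg 3: -72.6° → -173.7°, shortest Δλ = -101.1° (west) — does not cross 180°.
Leg 4: -173.7° → -159.1°, shortest Δλ = 14.6° (east) — does not cross 180°.
Leg 5: -159.1° → +152.4°, shortest Δλ = -48.5° (west) — crosses 180°.
Total crossings: 1.

1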